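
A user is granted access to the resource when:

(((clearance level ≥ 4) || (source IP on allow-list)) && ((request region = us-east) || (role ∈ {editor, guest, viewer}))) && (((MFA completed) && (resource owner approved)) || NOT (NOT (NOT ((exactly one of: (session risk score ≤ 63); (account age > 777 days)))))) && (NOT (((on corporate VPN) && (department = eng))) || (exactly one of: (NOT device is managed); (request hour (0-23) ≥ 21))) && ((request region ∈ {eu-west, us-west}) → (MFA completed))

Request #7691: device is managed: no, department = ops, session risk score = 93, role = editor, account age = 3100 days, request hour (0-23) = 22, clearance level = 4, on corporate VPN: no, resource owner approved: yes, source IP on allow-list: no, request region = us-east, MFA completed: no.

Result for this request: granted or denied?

Denied

Atomic conditions:
  clearance level ≥ 4: 4 ≥ 4 is true
  source IP on allow-list: no → false
  request region = us-east: us-east == us-east is true
  role ∈ {editor, guest, viewer}: editor is in the set → true
  MFA completed: no → false
  resource owner approved: yes → true
  session risk score ≤ 63: 93 ≤ 63 is false
  account age > 777 days: 3100 > 777 is true
  on corporate VPN: no → false
  department = eng: ops == eng is false
  NOT device is managed: no → true
  request hour (0-23) ≥ 21: 22 ≥ 21 is true
  request region ∈ {eu-west, us-west}: us-east is not in the set → false
Combine:
[1.1] true OR false = true
[1.2] true OR true = true
[1] true AND true = true
[2.1] false AND true = false
[2.2.1.1.1] exactly-one(false, true) = true
[2.2.1.1] NOT true = false
[2.2.1] NOT false = true
[2.2] NOT true = false
[2] false OR false = false
[3.1.1] false AND false = false
[3.1] NOT false = true
[3.2] exactly-one(true, true) = false
[3] true OR false = true
[4] false → false (antecedent false ⇒ implication holds) = true
[root] true AND false AND true AND true = false
Overall: false → denied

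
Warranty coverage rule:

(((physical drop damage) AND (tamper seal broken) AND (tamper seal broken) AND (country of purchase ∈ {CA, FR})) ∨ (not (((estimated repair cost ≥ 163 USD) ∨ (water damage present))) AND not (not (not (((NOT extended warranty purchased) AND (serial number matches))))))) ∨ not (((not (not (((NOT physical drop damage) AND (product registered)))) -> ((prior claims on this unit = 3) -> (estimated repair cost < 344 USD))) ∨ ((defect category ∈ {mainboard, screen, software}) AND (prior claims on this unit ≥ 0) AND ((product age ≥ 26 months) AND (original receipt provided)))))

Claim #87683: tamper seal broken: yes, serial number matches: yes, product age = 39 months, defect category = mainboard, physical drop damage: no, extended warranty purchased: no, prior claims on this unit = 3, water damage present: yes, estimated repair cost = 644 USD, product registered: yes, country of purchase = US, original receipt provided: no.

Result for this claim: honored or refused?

Atomic conditions:
  physical drop damage: no → false
  tamper seal broken: yes → true
  country of purchase ∈ {CA, FR}: US is not in the set → false
  estimated repair cost ≥ 163 USD: 644 ≥ 163 is true
  water damage present: yes → true
  NOT extended warranty purchased: no → true
  serial number matches: yes → true
  NOT physical drop damage: no → true
  product registered: yes → true
  prior claims on this unit = 3: 3 == 3 is true
  estimated repair cost < 344 USD: 644 < 344 is false
  defect category ∈ {mainboard, screen, software}: mainboard is in the set → true
  prior claims on this unit ≥ 0: 3 ≥ 0 is true
  product age ≥ 26 months: 39 ≥ 26 is true
  original receipt provided: no → false
Combine:
[1.1] false AND true AND true AND false = false
[1.2.1.1] true OR true = true
[1.2.1] NOT true = false
[1.2.2.1.1.1] true AND true = true
[1.2.2.1.1] NOT true = false
[1.2.2.1] NOT false = true
[1.2.2] NOT true = false
[1.2] false AND false = false
[1] false OR false = false
[2.1.1.1.1.1] true AND true = true
[2.1.1.1.1] NOT true = false
[2.1.1.1] NOT false = true
[2.1.1.2] true → false = false
[2.1.1] true → false = false
[2.1.2.3] true AND false = false
[2.1.2] true AND true AND false = false
[2.1] false OR false = false
[2] NOT false = true
[root] false OR true = true
Overall: true → honored

Honored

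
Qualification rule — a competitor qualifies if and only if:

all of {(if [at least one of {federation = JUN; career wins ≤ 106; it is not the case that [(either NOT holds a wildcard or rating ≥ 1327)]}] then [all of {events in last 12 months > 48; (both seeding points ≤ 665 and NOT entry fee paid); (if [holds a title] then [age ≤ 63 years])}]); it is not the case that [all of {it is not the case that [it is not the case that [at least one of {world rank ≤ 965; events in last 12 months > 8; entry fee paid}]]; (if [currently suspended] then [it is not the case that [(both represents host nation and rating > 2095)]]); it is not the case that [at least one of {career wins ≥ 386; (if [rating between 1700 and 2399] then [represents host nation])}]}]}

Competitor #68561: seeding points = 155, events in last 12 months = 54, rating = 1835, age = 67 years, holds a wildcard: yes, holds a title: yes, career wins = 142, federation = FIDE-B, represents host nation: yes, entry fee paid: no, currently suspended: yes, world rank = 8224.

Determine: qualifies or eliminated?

Atomic conditions:
  federation = JUN: FIDE-B == JUN is false
  career wins ≤ 106: 142 ≤ 106 is false
  NOT holds a wildcard: yes → false
  rating ≥ 1327: 1835 ≥ 1327 is true
  events in last 12 months > 48: 54 > 48 is true
  seeding points ≤ 665: 155 ≤ 665 is true
  NOT entry fee paid: no → true
  holds a title: yes → true
  age ≤ 63 years: 67 ≤ 63 is false
  world rank ≤ 965: 8224 ≤ 965 is false
  events in last 12 months > 8: 54 > 8 is true
  entry fee paid: no → false
  currently suspended: yes → true
  represents host nation: yes → true
  rating > 2095: 1835 > 2095 is false
  career wins ≥ 386: 142 ≥ 386 is false
  rating between 1700 and 2399: 1835 in [1700, 2399] is true
Combine:
[1.1.3.1] false OR true = true
[1.1.3] NOT true = false
[1.1] false OR false OR false = false
[1.2.2] true AND true = true
[1.2.3] true → false = false
[1.2] true AND true AND false = false
[1] false → false (antecedent false ⇒ implication holds) = true
[2.1.1.1.1] false OR true OR false = true
[2.1.1.1] NOT true = false
[2.1.1] NOT false = true
[2.1.2.2.1] true AND false = false
[2.1.2.2] NOT false = true
[2.1.2] true → true = true
[2.1.3.1.2] true → true = true
[2.1.3.1] false OR true = true
[2.1.3] NOT true = false
[2.1] true AND true AND false = false
[2] NOT false = true
[root] true AND true = true
Overall: true → qualifies

Qualifies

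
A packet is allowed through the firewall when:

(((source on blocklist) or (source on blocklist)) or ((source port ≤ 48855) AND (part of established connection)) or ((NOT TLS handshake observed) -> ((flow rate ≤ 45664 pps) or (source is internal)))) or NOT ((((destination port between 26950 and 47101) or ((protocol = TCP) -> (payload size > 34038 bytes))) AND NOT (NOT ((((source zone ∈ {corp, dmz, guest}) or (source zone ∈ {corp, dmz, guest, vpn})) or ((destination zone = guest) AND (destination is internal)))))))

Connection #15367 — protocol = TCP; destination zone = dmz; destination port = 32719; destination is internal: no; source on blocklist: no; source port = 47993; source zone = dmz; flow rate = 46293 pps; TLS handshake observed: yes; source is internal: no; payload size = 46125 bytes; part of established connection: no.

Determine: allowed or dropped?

Atomic conditions:
  source on blocklist: no → false
  source port ≤ 48855: 47993 ≤ 48855 is true
  part of established connection: no → false
  NOT TLS handshake observed: yes → false
  flow rate ≤ 45664 pps: 46293 ≤ 45664 is false
  source is internal: no → false
  destination port between 26950 and 47101: 32719 in [26950, 47101] is true
  protocol = TCP: TCP == TCP is true
  payload size > 34038 bytes: 46125 > 34038 is true
  source zone ∈ {corp, dmz, guest}: dmz is in the set → true
  source zone ∈ {corp, dmz, guest, vpn}: dmz is in the set → true
  destination zone = guest: dmz == guest is false
  destination is internal: no → false
Combine:
[1.1] false OR false = false
[1.2] true AND false = false
[1.3.2] false OR false = false
[1.3] false → false (antecedent false ⇒ implication holds) = true
[1] false OR false OR true = true
[2.1.1.2] true → true = true
[2.1.1] true OR true = true
[2.1.2.1.1.1] true OR true = true
[2.1.2.1.1.2] false AND false = false
[2.1.2.1.1] true OR false = true
[2.1.2.1] NOT true = false
[2.1.2] NOT false = true
[2.1] true AND true = true
[2] NOT true = false
[root] true OR false = true
Overall: true → allowed

Allowed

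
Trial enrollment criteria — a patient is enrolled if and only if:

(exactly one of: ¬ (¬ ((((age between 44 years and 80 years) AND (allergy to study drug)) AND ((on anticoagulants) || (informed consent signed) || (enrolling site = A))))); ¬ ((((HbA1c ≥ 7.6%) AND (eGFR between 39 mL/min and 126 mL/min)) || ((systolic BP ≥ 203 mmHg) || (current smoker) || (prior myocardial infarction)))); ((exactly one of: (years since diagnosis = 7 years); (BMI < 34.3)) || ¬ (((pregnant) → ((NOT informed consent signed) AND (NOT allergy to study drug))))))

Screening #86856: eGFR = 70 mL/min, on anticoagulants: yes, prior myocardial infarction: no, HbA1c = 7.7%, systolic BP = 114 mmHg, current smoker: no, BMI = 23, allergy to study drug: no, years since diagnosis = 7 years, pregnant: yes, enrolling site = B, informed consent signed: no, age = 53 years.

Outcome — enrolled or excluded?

Atomic conditions:
  age between 44 years and 80 years: 53 in [44, 80] is true
  allergy to study drug: no → false
  on anticoagulants: yes → true
  informed consent signed: no → false
  enrolling site = A: B == A is false
  HbA1c ≥ 7.6%: 7.7 ≥ 7.6 is true
  eGFR between 39 mL/min and 126 mL/min: 70 in [39, 126] is true
  systolic BP ≥ 203 mmHg: 114 ≥ 203 is false
  current smoker: no → false
  prior myocardial infarction: no → false
  years since diagnosis = 7 years: 7 == 7 is true
  BMI < 34.3: 23 < 34.3 is true
  pregnant: yes → true
  NOT informed consent signed: no → true
  NOT allergy to study drug: no → true
Combine:
[1.1.1.1] true AND false = false
[1.1.1.2] true OR false OR false = true
[1.1.1] false AND true = false
[1.1] NOT false = true
[1] NOT true = false
[2.1.1] true AND true = true
[2.1.2] false OR false OR false = false
[2.1] true OR false = true
[2] NOT true = false
[3.1] exactly-one(true, true) = false
[3.2.1.2] true AND true = true
[3.2.1] true → true = true
[3.2] NOT true = false
[3] false OR false = false
[root] exactly-one(false, false, false) = false
Overall: false → excluded

Excluded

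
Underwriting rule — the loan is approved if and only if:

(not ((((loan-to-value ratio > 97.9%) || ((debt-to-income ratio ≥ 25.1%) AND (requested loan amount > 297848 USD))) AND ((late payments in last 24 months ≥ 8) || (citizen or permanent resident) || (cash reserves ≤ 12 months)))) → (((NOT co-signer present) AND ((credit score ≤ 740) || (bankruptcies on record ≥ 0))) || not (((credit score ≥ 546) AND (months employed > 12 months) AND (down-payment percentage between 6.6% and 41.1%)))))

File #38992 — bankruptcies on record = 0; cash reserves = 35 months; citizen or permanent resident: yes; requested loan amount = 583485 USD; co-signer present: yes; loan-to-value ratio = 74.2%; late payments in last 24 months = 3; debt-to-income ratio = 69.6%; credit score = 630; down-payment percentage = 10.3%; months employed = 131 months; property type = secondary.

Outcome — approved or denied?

Approved

Atomic conditions:
  loan-to-value ratio > 97.9%: 74.2 > 97.9 is false
  debt-to-income ratio ≥ 25.1%: 69.6 ≥ 25.1 is true
  requested loan amount > 297848 USD: 583485 > 297848 is true
  late payments in last 24 months ≥ 8: 3 ≥ 8 is false
  citizen or permanent resident: yes → true
  cash reserves ≤ 12 months: 35 ≤ 12 is false
  NOT co-signer present: yes → false
  credit score ≤ 740: 630 ≤ 740 is true
  bankruptcies on record ≥ 0: 0 ≥ 0 is true
  credit score ≥ 546: 630 ≥ 546 is true
  months employed > 12 months: 131 > 12 is true
  down-payment percentage between 6.6% and 41.1%: 10.3 in [6.6, 41.1] is true
Combine:
[1.1.1.2] true AND true = true
[1.1.1] false OR true = true
[1.1.2] false OR true OR false = true
[1.1] true AND true = true
[1] NOT true = false
[2.1.2] true OR true = true
[2.1] false AND true = false
[2.2.1] true AND true AND true = true
[2.2] NOT true = false
[2] false OR false = false
[root] false → false (antecedent false ⇒ implication holds) = true
Overall: true → approved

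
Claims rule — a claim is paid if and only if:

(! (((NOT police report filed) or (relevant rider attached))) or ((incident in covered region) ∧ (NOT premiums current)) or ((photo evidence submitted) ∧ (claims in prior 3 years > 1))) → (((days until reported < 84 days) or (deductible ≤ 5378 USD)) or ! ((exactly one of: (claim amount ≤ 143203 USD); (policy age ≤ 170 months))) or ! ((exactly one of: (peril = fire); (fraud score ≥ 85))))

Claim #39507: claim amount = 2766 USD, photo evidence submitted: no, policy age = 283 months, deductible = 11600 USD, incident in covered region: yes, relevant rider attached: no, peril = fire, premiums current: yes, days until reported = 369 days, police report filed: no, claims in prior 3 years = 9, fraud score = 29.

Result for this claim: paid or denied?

Paid

Atomic conditions:
  NOT police report filed: no → true
  relevant rider attached: no → false
  incident in covered region: yes → true
  NOT premiums current: yes → false
  photo evidence submitted: no → false
  claims in prior 3 years > 1: 9 > 1 is true
  days until reported < 84 days: 369 < 84 is false
  deductible ≤ 5378 USD: 11600 ≤ 5378 is false
  claim amount ≤ 143203 USD: 2766 ≤ 143203 is true
  policy age ≤ 170 months: 283 ≤ 170 is false
  peril = fire: fire == fire is true
  fraud score ≥ 85: 29 ≥ 85 is false
Combine:
[1.1.1] true OR false = true
[1.1] NOT true = false
[1.2] true AND false = false
[1.3] false AND true = false
[1] false OR false OR false = false
[2.1] false OR false = false
[2.2.1] exactly-one(true, false) = true
[2.2] NOT true = false
[2.3.1] exactly-one(true, false) = true
[2.3] NOT true = false
[2] false OR false OR false = false
[root] false → false (antecedent false ⇒ implication holds) = true
Overall: true → paid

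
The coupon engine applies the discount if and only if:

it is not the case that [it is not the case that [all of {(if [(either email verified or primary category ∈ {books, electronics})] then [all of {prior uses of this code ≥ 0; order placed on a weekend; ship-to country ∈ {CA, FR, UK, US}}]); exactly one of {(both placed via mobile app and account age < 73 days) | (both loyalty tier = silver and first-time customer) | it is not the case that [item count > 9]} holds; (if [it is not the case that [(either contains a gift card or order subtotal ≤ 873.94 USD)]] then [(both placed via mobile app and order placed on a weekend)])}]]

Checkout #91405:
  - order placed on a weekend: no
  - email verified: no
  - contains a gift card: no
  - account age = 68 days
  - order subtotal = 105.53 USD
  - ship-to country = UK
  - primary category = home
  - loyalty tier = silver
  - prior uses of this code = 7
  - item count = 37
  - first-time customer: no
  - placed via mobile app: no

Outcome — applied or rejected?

Rejected

Atomic conditions:
  email verified: no → false
  primary category ∈ {books, electronics}: home is not in the set → false
  prior uses of this code ≥ 0: 7 ≥ 0 is true
  order placed on a weekend: no → false
  ship-to country ∈ {CA, FR, UK, US}: UK is in the set → true
  placed via mobile app: no → false
  account age < 73 days: 68 < 73 is true
  loyalty tier = silver: silver == silver is true
  first-time customer: no → false
  item count > 9: 37 > 9 is true
  contains a gift card: no → false
  order subtotal ≤ 873.94 USD: 105.53 ≤ 873.94 is true
Combine:
[1.1.1.1] false OR false = false
[1.1.1.2] true AND false AND true = false
[1.1.1] false → false (antecedent false ⇒ implication holds) = true
[1.1.2.1] false AND true = false
[1.1.2.2] true AND false = false
[1.1.2.3] NOT true = false
[1.1.2] exactly-one(false, false, false) = false
[1.1.3.1.1] false OR true = true
[1.1.3.1] NOT true = false
[1.1.3.2] false AND false = false
[1.1.3] false → false (antecedent false ⇒ implication holds) = true
[1.1] true AND false AND true = false
[1] NOT false = true
[root] NOT true = false
Overall: false → rejected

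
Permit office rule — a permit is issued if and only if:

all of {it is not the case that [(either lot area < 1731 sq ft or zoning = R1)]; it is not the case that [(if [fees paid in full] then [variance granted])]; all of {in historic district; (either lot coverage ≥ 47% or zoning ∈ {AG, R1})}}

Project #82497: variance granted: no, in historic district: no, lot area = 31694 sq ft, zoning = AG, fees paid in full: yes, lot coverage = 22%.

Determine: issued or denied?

Denied

Atomic conditions:
  lot area < 1731 sq ft: 31694 < 1731 is false
  zoning = R1: AG == R1 is false
  fees paid in full: yes → true
  variance granted: no → false
  in historic district: no → false
  lot coverage ≥ 47%: 22 ≥ 47 is false
  zoning ∈ {AG, R1}: AG is in the set → true
Combine:
[1.1] false OR false = false
[1] NOT false = true
[2.1] true → false = false
[2] NOT false = true
[3.2] false OR true = true
[3] false AND true = false
[root] true AND true AND false = false
Overall: false → denied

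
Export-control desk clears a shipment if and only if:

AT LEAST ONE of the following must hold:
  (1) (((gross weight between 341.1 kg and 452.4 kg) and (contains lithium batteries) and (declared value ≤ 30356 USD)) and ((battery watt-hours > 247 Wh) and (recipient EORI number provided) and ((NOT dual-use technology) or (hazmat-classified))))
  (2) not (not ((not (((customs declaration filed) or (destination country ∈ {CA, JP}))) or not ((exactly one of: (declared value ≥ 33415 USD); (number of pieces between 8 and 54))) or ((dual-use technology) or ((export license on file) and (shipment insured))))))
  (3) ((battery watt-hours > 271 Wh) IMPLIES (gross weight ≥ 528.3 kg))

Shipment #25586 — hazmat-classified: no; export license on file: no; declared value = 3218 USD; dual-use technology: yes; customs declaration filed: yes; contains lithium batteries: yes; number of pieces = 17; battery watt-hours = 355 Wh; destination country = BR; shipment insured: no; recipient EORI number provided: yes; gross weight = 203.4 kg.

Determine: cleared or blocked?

Atomic conditions:
  gross weight between 341.1 kg and 452.4 kg: 203.4 in [341.1, 452.4] is false
  contains lithium batteries: yes → true
  declared value ≤ 30356 USD: 3218 ≤ 30356 is true
  battery watt-hours > 247 Wh: 355 > 247 is true
  recipient EORI number provided: yes → true
  NOT dual-use technology: yes → false
  hazmat-classified: no → false
  customs declaration filed: yes → true
  destination country ∈ {CA, JP}: BR is not in the set → false
  declared value ≥ 33415 USD: 3218 ≥ 33415 is false
  number of pieces between 8 and 54: 17 in [8, 54] is true
  dual-use technology: yes → true
  export license on file: no → false
  shipment insured: no → false
  battery watt-hours > 271 Wh: 355 > 271 is true
  gross weight ≥ 528.3 kg: 203.4 ≥ 528.3 is false
Combine:
[1.1] false AND true AND true = false
[1.2.3] false OR false = false
[1.2] true AND true AND false = false
[1] false AND false = false
[2.1.1.1.1] true OR false = true
[2.1.1.1] NOT true = false
[2.1.1.2.1] exactly-one(false, true) = true
[2.1.1.2] NOT true = false
[2.1.1.3.2] false AND false = false
[2.1.1.3] true OR false = true
[2.1.1] false OR false OR true = true
[2.1] NOT true = false
[2] NOT false = true
[3] true → false = false
[root] false OR true OR false = true
Overall: true → cleared

Cleared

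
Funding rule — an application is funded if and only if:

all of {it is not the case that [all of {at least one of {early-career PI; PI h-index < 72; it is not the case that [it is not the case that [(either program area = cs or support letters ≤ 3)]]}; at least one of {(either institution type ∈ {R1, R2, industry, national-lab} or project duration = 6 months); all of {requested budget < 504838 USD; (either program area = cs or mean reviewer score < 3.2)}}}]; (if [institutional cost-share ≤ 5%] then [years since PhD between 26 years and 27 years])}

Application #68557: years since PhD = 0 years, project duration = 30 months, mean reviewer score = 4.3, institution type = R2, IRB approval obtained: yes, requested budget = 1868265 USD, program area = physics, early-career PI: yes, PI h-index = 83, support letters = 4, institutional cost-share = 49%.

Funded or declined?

Declined

Atomic conditions:
  early-career PI: yes → true
  PI h-index < 72: 83 < 72 is false
  program area = cs: physics == cs is false
  support letters ≤ 3: 4 ≤ 3 is false
  institution type ∈ {R1, R2, industry, national-lab}: R2 is in the set → true
  project duration = 6 months: 30 == 6 is false
  requested budget < 504838 USD: 1868265 < 504838 is false
  mean reviewer score < 3.2: 4.3 < 3.2 is false
  institutional cost-share ≤ 5%: 49 ≤ 5 is false
  years since PhD between 26 years and 27 years: 0 in [26, 27] is false
Combine:
[1.1.1.3.1.1] false OR false = false
[1.1.1.3.1] NOT false = true
[1.1.1.3] NOT true = false
[1.1.1] true OR false OR false = true
[1.1.2.1] true OR false = true
[1.1.2.2.2] false OR false = false
[1.1.2.2] false AND false = false
[1.1.2] true OR false = true
[1.1] true AND true = true
[1] NOT true = false
[2] false → false (antecedent false ⇒ implication holds) = true
[root] false AND true = false
Overall: false → declined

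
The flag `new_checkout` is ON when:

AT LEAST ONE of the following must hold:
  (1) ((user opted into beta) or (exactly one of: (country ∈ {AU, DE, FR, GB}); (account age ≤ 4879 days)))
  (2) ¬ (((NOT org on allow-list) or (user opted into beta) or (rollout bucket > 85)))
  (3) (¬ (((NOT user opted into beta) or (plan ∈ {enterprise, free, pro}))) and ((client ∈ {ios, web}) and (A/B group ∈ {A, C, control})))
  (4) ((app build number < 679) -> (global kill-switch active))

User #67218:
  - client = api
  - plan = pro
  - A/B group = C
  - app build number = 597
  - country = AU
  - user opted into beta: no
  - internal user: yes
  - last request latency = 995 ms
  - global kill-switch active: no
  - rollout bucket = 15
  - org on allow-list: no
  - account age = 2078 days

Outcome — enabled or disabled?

Atomic conditions:
  user opted into beta: no → false
  country ∈ {AU, DE, FR, GB}: AU is in the set → true
  account age ≤ 4879 days: 2078 ≤ 4879 is true
  NOT org on allow-list: no → true
  rollout bucket > 85: 15 > 85 is false
  NOT user opted into beta: no → true
  plan ∈ {enterprise, free, pro}: pro is in the set → true
  client ∈ {ios, web}: api is not in the set → false
  A/B group ∈ {A, C, control}: C is in the set → true
  app build number < 679: 597 < 679 is true
  global kill-switch active: no → false
Combine:
[1.2] exactly-one(true, true) = false
[1] false OR false = false
[2.1] true OR false OR false = true
[2] NOT true = false
[3.1.1] true OR true = true
[3.1] NOT true = false
[3.2] false AND true = false
[3] false AND false = false
[4] true → false = false
[root] false OR false OR false OR false = false
Overall: false → disabled

Disabled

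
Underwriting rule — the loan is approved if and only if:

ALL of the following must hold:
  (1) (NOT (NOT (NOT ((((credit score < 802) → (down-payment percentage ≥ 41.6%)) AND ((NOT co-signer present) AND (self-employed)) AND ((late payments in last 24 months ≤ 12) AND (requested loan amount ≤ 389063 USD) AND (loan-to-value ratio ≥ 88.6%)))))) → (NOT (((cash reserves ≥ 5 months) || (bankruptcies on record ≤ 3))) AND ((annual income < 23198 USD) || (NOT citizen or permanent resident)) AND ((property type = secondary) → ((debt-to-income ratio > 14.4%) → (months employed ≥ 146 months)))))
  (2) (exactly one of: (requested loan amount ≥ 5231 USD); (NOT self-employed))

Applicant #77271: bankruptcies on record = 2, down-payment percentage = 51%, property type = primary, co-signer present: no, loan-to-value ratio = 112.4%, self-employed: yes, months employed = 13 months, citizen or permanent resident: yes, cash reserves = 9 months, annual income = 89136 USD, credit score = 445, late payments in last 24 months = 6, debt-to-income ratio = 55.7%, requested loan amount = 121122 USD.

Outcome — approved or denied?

Atomic conditions:
  credit score < 802: 445 < 802 is true
  down-payment percentage ≥ 41.6%: 51 ≥ 41.6 is true
  NOT co-signer present: no → true
  self-employed: yes → true
  late payments in last 24 months ≤ 12: 6 ≤ 12 is true
  requested loan amount ≤ 389063 USD: 121122 ≤ 389063 is true
  loan-to-value ratio ≥ 88.6%: 112.4 ≥ 88.6 is true
  cash reserves ≥ 5 months: 9 ≥ 5 is true
  bankruptcies on record ≤ 3: 2 ≤ 3 is true
  annual income < 23198 USD: 89136 < 23198 is false
  NOT citizen or permanent resident: yes → false
  property type = secondary: primary == secondary is false
  debt-to-income ratio > 14.4%: 55.7 > 14.4 is true
  months employed ≥ 146 months: 13 ≥ 146 is false
  requested loan amount ≥ 5231 USD: 121122 ≥ 5231 is true
  NOT self-employed: yes → false
Combine:
[1.1.1.1.1.1] true → true = true
[1.1.1.1.1.2] true AND true = true
[1.1.1.1.1.3] true AND true AND true = true
[1.1.1.1.1] true AND true AND true = true
[1.1.1.1] NOT true = false
[1.1.1] NOT false = true
[1.1] NOT true = false
[1.2.1.1] true OR true = true
[1.2.1] NOT true = false
[1.2.2] false OR false = false
[1.2.3.2] true → false = false
[1.2.3] false → false (antecedent false ⇒ implication holds) = true
[1.2] false AND false AND true = false
[1] false → false (antecedent false ⇒ implication holds) = true
[2] exactly-one(true, false) = true
[root] true AND true = true
Overall: true → approved

Approved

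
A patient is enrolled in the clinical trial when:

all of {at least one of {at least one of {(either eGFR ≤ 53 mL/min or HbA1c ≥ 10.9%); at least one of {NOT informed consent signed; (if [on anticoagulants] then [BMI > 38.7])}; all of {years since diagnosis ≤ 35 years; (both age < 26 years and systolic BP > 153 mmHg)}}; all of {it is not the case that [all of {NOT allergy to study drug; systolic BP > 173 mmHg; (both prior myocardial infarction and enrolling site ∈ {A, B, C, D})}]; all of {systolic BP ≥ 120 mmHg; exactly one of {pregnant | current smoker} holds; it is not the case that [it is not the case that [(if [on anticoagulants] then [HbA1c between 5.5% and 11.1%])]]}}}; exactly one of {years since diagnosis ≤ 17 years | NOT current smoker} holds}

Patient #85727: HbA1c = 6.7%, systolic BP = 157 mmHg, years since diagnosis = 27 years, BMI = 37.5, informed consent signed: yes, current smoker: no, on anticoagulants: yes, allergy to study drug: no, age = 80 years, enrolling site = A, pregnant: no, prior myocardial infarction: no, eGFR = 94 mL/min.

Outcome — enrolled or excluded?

Atomic conditions:
  eGFR ≤ 53 mL/min: 94 ≤ 53 is false
  HbA1c ≥ 10.9%: 6.7 ≥ 10.9 is false
  NOT informed consent signed: yes → false
  on anticoagulants: yes → true
  BMI > 38.7: 37.5 > 38.7 is false
  years since diagnosis ≤ 35 years: 27 ≤ 35 is true
  age < 26 years: 80 < 26 is false
  systolic BP > 153 mmHg: 157 > 153 is true
  NOT allergy to study drug: no → true
  systolic BP > 173 mmHg: 157 > 173 is false
  prior myocardial infarction: no → false
  enrolling site ∈ {A, B, C, D}: A is in the set → true
  systolic BP ≥ 120 mmHg: 157 ≥ 120 is true
  pregnant: no → false
  current smoker: no → false
  HbA1c between 5.5% and 11.1%: 6.7 in [5.5, 11.1] is true
  years since diagnosis ≤ 17 years: 27 ≤ 17 is false
  NOT current smoker: no → true
Combine:
[1.1.1] false OR false = false
[1.1.2.2] true → false = false
[1.1.2] false OR false = false
[1.1.3.2] false AND true = false
[1.1.3] true AND false = false
[1.1] false OR false OR false = false
[1.2.1.1.3] false AND true = false
[1.2.1.1] true AND false AND false = false
[1.2.1] NOT false = true
[1.2.2.2] exactly-one(false, false) = false
[1.2.2.3.1.1] true → true = true
[1.2.2.3.1] NOT true = false
[1.2.2.3] NOT false = true
[1.2.2] true AND false AND true = false
[1.2] true AND false = false
[1] false OR false = false
[2] exactly-one(false, true) = true
[root] false AND true = false
Overall: false → excluded

Excluded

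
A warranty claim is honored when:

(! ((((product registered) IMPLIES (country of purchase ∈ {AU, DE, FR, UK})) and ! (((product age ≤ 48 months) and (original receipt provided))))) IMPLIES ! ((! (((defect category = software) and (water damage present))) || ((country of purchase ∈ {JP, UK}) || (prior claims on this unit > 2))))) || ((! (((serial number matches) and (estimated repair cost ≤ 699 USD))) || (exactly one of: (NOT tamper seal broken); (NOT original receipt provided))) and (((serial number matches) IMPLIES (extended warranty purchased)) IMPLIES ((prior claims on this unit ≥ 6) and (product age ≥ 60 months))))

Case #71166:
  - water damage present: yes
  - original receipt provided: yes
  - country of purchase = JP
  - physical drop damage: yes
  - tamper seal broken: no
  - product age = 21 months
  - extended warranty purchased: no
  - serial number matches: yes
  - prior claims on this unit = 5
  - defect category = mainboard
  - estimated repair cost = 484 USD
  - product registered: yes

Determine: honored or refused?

Atomic conditions:
  product registered: yes → true
  country of purchase ∈ {AU, DE, FR, UK}: JP is not in the set → false
  product age ≤ 48 months: 21 ≤ 48 is true
  original receipt provided: yes → true
  defect category = software: mainboard == software is false
  water damage present: yes → true
  country of purchase ∈ {JP, UK}: JP is in the set → true
  prior claims on this unit > 2: 5 > 2 is true
  serial number matches: yes → true
  estimated repair cost ≤ 699 USD: 484 ≤ 699 is true
  NOT tamper seal broken: no → true
  NOT original receipt provided: yes → false
  extended warranty purchased: no → false
  prior claims on this unit ≥ 6: 5 ≥ 6 is false
  product age ≥ 60 months: 21 ≥ 60 is false
Combine:
[1.1.1.1] true → false = false
[1.1.1.2.1] true AND true = true
[1.1.1.2] NOT true = false
[1.1.1] false AND false = false
[1.1] NOT false = true
[1.2.1.1.1] false AND true = false
[1.2.1.1] NOT false = true
[1.2.1.2] true OR true = true
[1.2.1] true OR true = true
[1.2] NOT true = false
[1] true → false = false
[2.1.1.1] true AND true = true
[2.1.1] NOT true = false
[2.1.2] exactly-one(true, false) = true
[2.1] false OR true = true
[2.2.1] true → false = false
[2.2.2] false AND false = false
[2.2] false → false (antecedent false ⇒ implication holds) = true
[2] true AND true = true
[root] false OR true = true
Overall: true → honored

Honored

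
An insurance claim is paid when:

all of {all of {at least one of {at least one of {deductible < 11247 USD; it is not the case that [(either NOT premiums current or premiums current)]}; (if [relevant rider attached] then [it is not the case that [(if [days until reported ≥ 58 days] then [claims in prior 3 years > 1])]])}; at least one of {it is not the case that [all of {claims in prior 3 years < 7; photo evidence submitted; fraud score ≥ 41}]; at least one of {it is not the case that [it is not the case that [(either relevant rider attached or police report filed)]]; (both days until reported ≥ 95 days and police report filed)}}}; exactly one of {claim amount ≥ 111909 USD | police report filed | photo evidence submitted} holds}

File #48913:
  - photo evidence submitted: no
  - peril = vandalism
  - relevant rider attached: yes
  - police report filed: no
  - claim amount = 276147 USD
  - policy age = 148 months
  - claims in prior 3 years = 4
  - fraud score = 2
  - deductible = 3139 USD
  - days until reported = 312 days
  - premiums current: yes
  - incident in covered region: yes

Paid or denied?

Paid

Atomic conditions:
  deductible < 11247 USD: 3139 < 11247 is true
  NOT premiums current: yes → false
  premiums current: yes → true
  relevant rider attached: yes → true
  days until reported ≥ 58 days: 312 ≥ 58 is true
  claims in prior 3 years > 1: 4 > 1 is true
  claims in prior 3 years < 7: 4 < 7 is true
  photo evidence submitted: no → false
  fraud score ≥ 41: 2 ≥ 41 is false
  police report filed: no → false
  days until reported ≥ 95 days: 312 ≥ 95 is true
  claim amount ≥ 111909 USD: 276147 ≥ 111909 is true
Combine:
[1.1.1.2.1] false OR true = true
[1.1.1.2] NOT true = false
[1.1.1] true OR false = true
[1.1.2.2.1] true → true = true
[1.1.2.2] NOT true = false
[1.1.2] true → false = false
[1.1] true OR false = true
[1.2.1.1] true AND false AND false = false
[1.2.1] NOT false = true
[1.2.2.1.1.1] true OR false = true
[1.2.2.1.1] NOT true = false
[1.2.2.1] NOT false = true
[1.2.2.2] true AND false = false
[1.2.2] true OR false = true
[1.2] true OR true = true
[1] true AND true = true
[2] exactly-one(true, false, false) = true
[root] true AND true = true
Overall: true → paid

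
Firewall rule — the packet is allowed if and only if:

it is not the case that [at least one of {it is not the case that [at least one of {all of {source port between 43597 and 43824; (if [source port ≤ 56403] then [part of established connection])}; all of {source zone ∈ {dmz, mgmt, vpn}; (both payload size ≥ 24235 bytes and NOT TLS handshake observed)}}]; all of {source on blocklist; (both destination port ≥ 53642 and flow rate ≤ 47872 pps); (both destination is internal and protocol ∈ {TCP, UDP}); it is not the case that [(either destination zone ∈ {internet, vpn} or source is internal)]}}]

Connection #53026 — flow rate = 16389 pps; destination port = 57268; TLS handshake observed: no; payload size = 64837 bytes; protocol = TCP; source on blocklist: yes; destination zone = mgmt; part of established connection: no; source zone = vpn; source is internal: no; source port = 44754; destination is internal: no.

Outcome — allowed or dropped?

Allowed

Atomic conditions:
  source port between 43597 and 43824: 44754 in [43597, 43824] is false
  source port ≤ 56403: 44754 ≤ 56403 is true
  part of established connection: no → false
  source zone ∈ {dmz, mgmt, vpn}: vpn is in the set → true
  payload size ≥ 24235 bytes: 64837 ≥ 24235 is true
  NOT TLS handshake observed: no → true
  source on blocklist: yes → true
  destination port ≥ 53642: 57268 ≥ 53642 is true
  flow rate ≤ 47872 pps: 16389 ≤ 47872 is true
  destination is internal: no → false
  protocol ∈ {TCP, UDP}: TCP is in the set → true
  destination zone ∈ {internet, vpn}: mgmt is not in the set → false
  source is internal: no → false
Combine:
[1.1.1.1.2] true → false = false
[1.1.1.1] false AND false = false
[1.1.1.2.2] true AND true = true
[1.1.1.2] true AND true = true
[1.1.1] false OR true = true
[1.1] NOT true = false
[1.2.2] true AND true = true
[1.2.3] false AND true = false
[1.2.4.1] false OR false = false
[1.2.4] NOT false = true
[1.2] true AND true AND false AND true = false
[1] false OR false = false
[root] NOT false = true
Overall: true → allowed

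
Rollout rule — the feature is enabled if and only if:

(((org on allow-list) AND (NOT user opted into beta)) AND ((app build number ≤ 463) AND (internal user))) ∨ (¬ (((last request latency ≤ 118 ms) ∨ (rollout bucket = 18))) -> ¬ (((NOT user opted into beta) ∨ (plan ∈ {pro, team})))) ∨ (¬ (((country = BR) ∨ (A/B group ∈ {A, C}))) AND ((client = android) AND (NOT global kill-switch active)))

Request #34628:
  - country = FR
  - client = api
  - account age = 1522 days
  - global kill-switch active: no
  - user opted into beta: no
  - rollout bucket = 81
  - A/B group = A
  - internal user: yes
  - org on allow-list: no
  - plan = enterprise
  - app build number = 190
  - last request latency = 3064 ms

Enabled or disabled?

Atomic conditions:
  org on allow-list: no → false
  NOT user opted into beta: no → true
  app build number ≤ 463: 190 ≤ 463 is true
  internal user: yes → true
  last request latency ≤ 118 ms: 3064 ≤ 118 is false
  rollout bucket = 18: 81 == 18 is false
  plan ∈ {pro, team}: enterprise is not in the set → false
  country = BR: FR == BR is false
  A/B group ∈ {A, C}: A is in the set → true
  client = android: api == android is false
  NOT global kill-switch active: no → true
Combine:
[1.1] false AND true = false
[1.2] true AND true = true
[1] false AND true = false
[2.1.1] false OR false = false
[2.1] NOT false = true
[2.2.1] true OR false = true
[2.2] NOT true = false
[2] true → false = false
[3.1.1] false OR true = true
[3.1] NOT true = false
[3.2] false AND true = false
[3] false AND false = false
[root] false OR false OR false = false
Overall: false → disabled

Disabled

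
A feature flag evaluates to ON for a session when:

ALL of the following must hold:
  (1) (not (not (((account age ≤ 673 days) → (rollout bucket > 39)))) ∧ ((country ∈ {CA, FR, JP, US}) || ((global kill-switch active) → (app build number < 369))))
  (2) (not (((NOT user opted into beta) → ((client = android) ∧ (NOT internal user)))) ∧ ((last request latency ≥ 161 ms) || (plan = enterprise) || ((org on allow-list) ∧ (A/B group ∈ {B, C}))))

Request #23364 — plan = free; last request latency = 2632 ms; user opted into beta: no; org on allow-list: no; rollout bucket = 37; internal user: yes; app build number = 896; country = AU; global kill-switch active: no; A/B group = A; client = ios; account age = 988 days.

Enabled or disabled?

Atomic conditions:
  account age ≤ 673 days: 988 ≤ 673 is false
  rollout bucket > 39: 37 > 39 is false
  country ∈ {CA, FR, JP, US}: AU is not in the set → false
  global kill-switch active: no → false
  app build number < 369: 896 < 369 is false
  NOT user opted into beta: no → true
  client = android: ios == android is false
  NOT internal user: yes → false
  last request latency ≥ 161 ms: 2632 ≥ 161 is true
  plan = enterprise: free == enterprise is false
  org on allow-list: no → false
  A/B group ∈ {B, C}: A is not in the set → false
Combine:
[1.1.1.1] false → false (antecedent false ⇒ implication holds) = true
[1.1.1] NOT true = false
[1.1] NOT false = true
[1.2.2] false → false (antecedent false ⇒ implication holds) = true
[1.2] false OR true = true
[1] true AND true = true
[2.1.1.2] false AND false = false
[2.1.1] true → false = false
[2.1] NOT false = true
[2.2.3] false AND false = false
[2.2] true OR false OR false = true
[2] true AND true = true
[root] true AND true = true
Overall: true → enabled

Enabled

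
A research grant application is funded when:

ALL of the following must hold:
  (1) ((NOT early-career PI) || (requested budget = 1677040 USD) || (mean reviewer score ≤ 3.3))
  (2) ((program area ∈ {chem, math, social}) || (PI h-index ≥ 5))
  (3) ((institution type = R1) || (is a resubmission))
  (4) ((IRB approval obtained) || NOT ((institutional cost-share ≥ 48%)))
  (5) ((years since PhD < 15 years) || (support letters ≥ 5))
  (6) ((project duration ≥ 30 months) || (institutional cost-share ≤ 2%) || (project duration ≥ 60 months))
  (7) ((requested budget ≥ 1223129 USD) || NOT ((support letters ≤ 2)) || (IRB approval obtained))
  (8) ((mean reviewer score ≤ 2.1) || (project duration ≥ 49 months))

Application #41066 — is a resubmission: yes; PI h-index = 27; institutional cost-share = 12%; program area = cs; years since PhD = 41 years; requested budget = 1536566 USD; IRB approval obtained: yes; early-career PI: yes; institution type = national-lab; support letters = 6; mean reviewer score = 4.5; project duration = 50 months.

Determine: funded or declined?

Atomic conditions:
  NOT early-career PI: yes → false
  requested budget = 1677040 USD: 1536566 == 1677040 is false
  mean reviewer score ≤ 3.3: 4.5 ≤ 3.3 is false
  program area ∈ {chem, math, social}: cs is not in the set → false
  PI h-index ≥ 5: 27 ≥ 5 is true
  institution type = R1: national-lab == R1 is false
  is a resubmission: yes → true
  IRB approval obtained: yes → true
  institutional cost-share ≥ 48%: 12 ≥ 48 is false
  years since PhD < 15 years: 41 < 15 is false
  support letters ≥ 5: 6 ≥ 5 is true
  project duration ≥ 30 months: 50 ≥ 30 is true
  institutional cost-share ≤ 2%: 12 ≤ 2 is false
  project duration ≥ 60 months: 50 ≥ 60 is false
  requested budget ≥ 1223129 USD: 1536566 ≥ 1223129 is true
  support letters ≤ 2: 6 ≤ 2 is false
  mean reviewer score ≤ 2.1: 4.5 ≤ 2.1 is false
  project duration ≥ 49 months: 50 ≥ 49 is true
Combine:
[1] false OR false OR false = false
[2] false OR true = true
[3] false OR true = true
[4.2] NOT false = true
[4] true OR true = true
[5] false OR true = true
[6] true OR false OR false = true
[7.2] NOT false = true
[7] true OR true OR true = true
[8] false OR true = true
[root] false AND true AND true AND true AND true AND true AND true AND true = false
Overall: false → declined

Declined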